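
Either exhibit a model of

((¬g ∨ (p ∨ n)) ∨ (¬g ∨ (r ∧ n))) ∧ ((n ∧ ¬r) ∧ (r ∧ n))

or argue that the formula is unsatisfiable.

No satisfying assignment exists.

Case r = True: the conjunct ¬r is False.
Case r = False: the conjunct r is False.
Both cases fail — unsatisfiable.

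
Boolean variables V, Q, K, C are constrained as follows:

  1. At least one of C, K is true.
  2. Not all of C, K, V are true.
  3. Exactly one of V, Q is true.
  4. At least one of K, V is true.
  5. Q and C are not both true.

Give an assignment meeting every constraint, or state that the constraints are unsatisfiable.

V = True; Q = False; K = True; C = False

  (1) {C, K}: 1 true — at least one ✓
  (2) {C, K, V}: 2/3 true — not all ✓
  (3) {V, Q}: 1 true — exactly one ✓
  (4) {K, V}: 2 true — at least one ✓
  (5) Q=F, C=F — not both ✓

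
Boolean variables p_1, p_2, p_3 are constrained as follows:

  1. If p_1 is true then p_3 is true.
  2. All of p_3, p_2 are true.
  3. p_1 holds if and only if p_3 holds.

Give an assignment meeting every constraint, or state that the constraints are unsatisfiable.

p_1=T, p_2=T, p_3=T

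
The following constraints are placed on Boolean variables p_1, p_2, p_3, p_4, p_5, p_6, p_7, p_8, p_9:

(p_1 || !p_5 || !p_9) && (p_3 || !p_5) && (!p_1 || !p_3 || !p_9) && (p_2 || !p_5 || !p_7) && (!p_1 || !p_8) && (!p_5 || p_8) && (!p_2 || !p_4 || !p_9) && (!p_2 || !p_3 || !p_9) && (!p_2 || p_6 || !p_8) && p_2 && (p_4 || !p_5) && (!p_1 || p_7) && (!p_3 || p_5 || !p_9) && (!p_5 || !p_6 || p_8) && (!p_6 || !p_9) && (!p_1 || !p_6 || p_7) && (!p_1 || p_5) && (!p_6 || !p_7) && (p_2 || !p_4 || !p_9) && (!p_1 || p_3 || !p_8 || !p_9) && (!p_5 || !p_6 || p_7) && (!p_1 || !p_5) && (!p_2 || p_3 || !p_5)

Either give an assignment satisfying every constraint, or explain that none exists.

Unit clause (p_2) forces p_2 = True.
Try p_1 = True:
  (!p_1 || !p_8) forces p_8 = False.
  (!p_5 || p_8) forces p_5 = False.
  clause (!p_1 || p_5) is falsified — backtrack.
So p_1 = False.
Set p_3 = True.
  then (!p_2 || !p_3 || !p_9) forces p_9 = False.
Set p_4 = True.
Set p_5 = False.
Set p_6 = False.
  then (!p_2 || p_6 || !p_8) forces p_8 = False.
Set p_7 = True.
All clauses satisfied.

p_1 = False, p_2 = True, p_3 = True, p_4 = True, p_5 = False, p_6 = False, p_7 = True, p_8 = False, p_9 = False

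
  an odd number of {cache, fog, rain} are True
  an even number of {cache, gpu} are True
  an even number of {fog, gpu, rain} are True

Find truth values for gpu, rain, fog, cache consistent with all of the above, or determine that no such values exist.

Adding constraints 1, 2, 3 mod 2: every variable appears an even number of times on the left, so the left side is 0.
But the right sides sum to 1 (mod 2). 0 ≠ 1 — the system is inconsistent.

No satisfying assignment exists.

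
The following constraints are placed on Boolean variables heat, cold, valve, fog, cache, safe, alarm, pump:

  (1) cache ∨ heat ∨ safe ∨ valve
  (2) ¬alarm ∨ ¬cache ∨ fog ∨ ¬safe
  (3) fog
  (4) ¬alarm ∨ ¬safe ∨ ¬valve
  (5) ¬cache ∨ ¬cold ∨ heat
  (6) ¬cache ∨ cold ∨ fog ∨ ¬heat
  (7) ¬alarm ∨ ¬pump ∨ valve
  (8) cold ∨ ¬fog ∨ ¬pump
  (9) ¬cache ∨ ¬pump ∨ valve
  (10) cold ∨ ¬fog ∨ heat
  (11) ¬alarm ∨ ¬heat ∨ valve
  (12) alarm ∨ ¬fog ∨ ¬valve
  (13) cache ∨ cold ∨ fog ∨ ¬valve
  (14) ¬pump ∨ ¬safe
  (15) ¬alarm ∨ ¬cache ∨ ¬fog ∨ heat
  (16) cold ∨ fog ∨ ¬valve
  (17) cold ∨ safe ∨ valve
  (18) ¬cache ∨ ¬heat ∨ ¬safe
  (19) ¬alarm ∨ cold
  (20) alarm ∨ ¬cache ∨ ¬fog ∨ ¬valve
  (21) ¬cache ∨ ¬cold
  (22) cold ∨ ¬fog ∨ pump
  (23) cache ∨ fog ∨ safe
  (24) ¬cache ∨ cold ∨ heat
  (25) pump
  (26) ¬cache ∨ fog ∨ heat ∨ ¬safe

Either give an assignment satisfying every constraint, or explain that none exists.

heat=T, cold=T, valve=F, fog=T, cache=F, safe=F, alarm=F, pump=T

Unit clause (fog) forces fog = True.
Unit clause (pump) forces pump = True.
In (cold ∨ ¬fog ∨ ¬pump) only cold is left, so cold = True.
In (¬pump ∨ ¬safe) only ¬safe is left, so safe = False.
In (¬cache ∨ ¬cold) only ¬cache is left, so cache = False.
Set heat = True.
Set valve = False.
  then (¬alarm ∨ ¬pump ∨ valve) forces alarm = False.
All clauses satisfied.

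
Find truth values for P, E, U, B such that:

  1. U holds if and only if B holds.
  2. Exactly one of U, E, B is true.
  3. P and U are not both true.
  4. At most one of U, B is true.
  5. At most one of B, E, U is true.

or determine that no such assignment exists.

P=T; E=T; U=F; B=F

  (1) U=F, B=F — same ✓
  (2) {U, E, B}: 1 true — exactly one ✓
  (3) P=T, U=F — not both ✓
  (4) {U, B}: 0 true — at most one ✓
  (5) {B, E, U}: 1 true — at most one ✓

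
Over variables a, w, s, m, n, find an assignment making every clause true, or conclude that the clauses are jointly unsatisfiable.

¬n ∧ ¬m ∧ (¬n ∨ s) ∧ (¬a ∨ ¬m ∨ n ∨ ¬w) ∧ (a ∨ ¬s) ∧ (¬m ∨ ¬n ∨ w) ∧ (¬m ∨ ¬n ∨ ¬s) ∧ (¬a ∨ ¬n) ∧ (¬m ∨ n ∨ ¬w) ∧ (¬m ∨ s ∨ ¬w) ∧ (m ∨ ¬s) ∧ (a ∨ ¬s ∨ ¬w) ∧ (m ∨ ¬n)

a = True, w = False, s = False, m = False, n = False

Unit clause (¬n) forces n = False.
Unit clause (¬m) forces m = False.
In (m ∨ ¬s) only ¬s is left, so s = False.
Set a = True.
Set w = False.
All clauses satisfied.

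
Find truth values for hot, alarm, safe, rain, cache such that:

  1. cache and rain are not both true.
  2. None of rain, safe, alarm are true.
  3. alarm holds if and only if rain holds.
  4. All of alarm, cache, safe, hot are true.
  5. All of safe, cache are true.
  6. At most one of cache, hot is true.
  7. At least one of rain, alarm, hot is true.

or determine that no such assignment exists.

UNSATISFIABLE

Case alarm = True:
  Constraint (2) is violated (alarm=T) — contradiction.
Case alarm = False:
  Constraint (4) is violated (alarm=F) — contradiction.
Both cases fail — unsatisfiable.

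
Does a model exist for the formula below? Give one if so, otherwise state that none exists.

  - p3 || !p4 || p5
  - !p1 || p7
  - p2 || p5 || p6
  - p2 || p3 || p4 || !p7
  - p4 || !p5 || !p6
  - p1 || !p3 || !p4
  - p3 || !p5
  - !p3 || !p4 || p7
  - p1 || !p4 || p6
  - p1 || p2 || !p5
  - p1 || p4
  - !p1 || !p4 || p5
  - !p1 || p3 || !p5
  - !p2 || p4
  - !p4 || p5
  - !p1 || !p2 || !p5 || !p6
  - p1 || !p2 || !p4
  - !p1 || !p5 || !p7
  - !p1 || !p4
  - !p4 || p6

p1=T; p2=F; p3=T; p4=F; p5=F; p6=T; p7=T

Try p1 = False:
  (p1 || p4) forces p4 = True.
  (p1 || !p3 || !p4) forces p3 = False.
  (p3 || !p4 || p5) forces p5 = True.
  clause (p3 || !p5) is falsified — backtrack.
So p1 = True.
  then (!p1 || p7) forces p7 = True.
  then (!p1 || !p5 || !p7) forces p5 = False.
  then (!p1 || !p4) forces p4 = False.
  then (!p2 || p4) forces p2 = False.
  then (p2 || p5 || p6) forces p6 = True.
  then (p2 || p3 || p4 || !p7) forces p3 = True.
All clauses satisfied.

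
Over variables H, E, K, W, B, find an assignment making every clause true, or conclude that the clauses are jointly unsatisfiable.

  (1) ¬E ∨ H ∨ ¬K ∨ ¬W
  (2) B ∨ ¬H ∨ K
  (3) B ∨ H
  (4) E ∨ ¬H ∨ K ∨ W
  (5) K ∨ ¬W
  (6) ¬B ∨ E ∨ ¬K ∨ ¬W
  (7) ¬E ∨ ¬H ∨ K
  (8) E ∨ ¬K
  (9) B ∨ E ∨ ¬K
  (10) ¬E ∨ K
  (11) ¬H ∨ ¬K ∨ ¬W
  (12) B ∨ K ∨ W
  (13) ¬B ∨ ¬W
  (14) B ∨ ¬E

Set H = True.
Try E = False:
  (E ∨ ¬K) forces K = False.
  (B ∨ ¬H ∨ K) forces B = True.
  (E ∨ ¬H ∨ K ∨ W) forces W = True.
  clause (K ∨ ¬W) is falsified — backtrack.
So E = True.
  then (¬E ∨ ¬H ∨ K) forces K = True.
  then (¬H ∨ ¬K ∨ ¬W) forces W = False.
  then (B ∨ ¬E) forces B = True.
All clauses satisfied.

H: True, E: True, K: True, W: False, B: True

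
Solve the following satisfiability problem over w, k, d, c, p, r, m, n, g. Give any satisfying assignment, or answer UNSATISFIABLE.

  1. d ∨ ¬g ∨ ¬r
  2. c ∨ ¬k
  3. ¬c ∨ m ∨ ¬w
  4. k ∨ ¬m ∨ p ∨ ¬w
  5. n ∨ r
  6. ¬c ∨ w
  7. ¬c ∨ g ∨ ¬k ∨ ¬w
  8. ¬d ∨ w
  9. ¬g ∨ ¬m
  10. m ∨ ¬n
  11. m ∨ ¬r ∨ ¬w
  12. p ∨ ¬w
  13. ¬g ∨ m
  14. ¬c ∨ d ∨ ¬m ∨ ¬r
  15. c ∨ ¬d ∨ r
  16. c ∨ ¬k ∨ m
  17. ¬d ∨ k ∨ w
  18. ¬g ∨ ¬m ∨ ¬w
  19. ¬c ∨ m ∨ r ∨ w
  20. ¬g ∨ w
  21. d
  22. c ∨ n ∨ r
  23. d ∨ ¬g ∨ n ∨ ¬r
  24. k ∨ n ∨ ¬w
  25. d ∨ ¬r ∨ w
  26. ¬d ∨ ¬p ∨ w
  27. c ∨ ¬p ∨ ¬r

w: True, k: False, d: True, c: True, p: True, r: True, m: True, n: True, g: False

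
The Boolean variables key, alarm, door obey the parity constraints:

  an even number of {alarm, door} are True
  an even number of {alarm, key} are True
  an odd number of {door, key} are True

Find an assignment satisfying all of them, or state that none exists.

Adding constraints 1, 2, 3 mod 2: every variable appears an even number of times on the left, so the left side is 0.
But the right sides sum to 1 (mod 2). 0 ≠ 1 — the system is inconsistent.

Unsatisfiable — no assignment works.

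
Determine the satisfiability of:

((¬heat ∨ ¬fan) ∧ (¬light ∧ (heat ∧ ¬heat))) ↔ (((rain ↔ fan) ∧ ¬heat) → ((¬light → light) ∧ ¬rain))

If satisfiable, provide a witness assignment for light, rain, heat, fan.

light = False; rain = True; heat = False; fan = True

  ((¬heat ∨ ¬fan) ∧ (¬light ∧ (heat ∧ ¬heat))) ↔ (((rain ↔ fan) ∧ ¬heat) → ((¬light → light) ∧ ¬rain)) = True
    (¬heat ∨ ¬fan) ∧ (¬light ∧ (heat ∧ ¬heat)) = False
      ¬heat ∨ ¬fan = True
        ¬heat = True
        ¬fan = False
      ¬light ∧ (heat ∧ ¬heat) = False
        ¬light = True
        heat ∧ ¬heat = False
          ¬heat = True
    ((rain ↔ fan) ∧ ¬heat) → ((¬light → light) ∧ ¬rain) = False
      (rain ↔ fan) ∧ ¬heat = True
        rain ↔ fan = True
        ¬heat = True
      (¬light → light) ∧ ¬rain = False
        ¬light → light = False
          ¬light = True
        ¬rain = False
The formula evaluates to True.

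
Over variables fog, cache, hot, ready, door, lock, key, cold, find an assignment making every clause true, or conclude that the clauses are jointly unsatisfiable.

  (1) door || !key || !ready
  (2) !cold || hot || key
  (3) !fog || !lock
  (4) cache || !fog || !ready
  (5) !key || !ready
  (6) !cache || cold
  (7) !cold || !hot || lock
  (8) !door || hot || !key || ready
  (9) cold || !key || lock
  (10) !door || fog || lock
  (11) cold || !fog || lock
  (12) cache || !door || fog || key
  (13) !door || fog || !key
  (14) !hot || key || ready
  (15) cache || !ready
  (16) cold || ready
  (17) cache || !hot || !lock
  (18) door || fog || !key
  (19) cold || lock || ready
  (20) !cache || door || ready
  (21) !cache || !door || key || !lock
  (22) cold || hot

fog: False, cache: True, hot: True, ready: True, door: False, lock: True, key: False, cold: True

Set fog = False.
Set cache = True.
  then (!cache || cold) forces cold = True.
Set hot = True.
  then (!cold || !hot || lock) forces lock = True.
Try ready = False:
  (!hot || key || ready) forces key = True.
  (!door || fog || !key) forces door = False.
  clause (door || fog || !key) is falsified — backtrack.
So ready = True.
  then (!key || !ready) forces key = False.
  then (!cache || !door || key || !lock) forces door = False.
All clauses satisfied.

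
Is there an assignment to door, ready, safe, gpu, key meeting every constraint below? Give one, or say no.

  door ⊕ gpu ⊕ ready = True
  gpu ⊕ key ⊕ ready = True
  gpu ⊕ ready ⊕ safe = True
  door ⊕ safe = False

door = True; ready = False; safe = True; gpu = False; key = True

door ⊕ gpu ⊕ ready = T ⊕ F ⊕ F = True ✓
gpu ⊕ key ⊕ ready = F ⊕ T ⊕ F = True ✓
gpu ⊕ ready ⊕ safe = F ⊕ F ⊕ T = True ✓
door ⊕ safe = T ⊕ T = False ✓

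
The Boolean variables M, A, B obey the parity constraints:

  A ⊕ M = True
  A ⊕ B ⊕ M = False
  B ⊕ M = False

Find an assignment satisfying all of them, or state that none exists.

M: True, A: False, B: True

A ⊕ M = F ⊕ T = True ✓
A ⊕ B ⊕ M = F ⊕ T ⊕ T = False ✓
B ⊕ M = T ⊕ T = False ✓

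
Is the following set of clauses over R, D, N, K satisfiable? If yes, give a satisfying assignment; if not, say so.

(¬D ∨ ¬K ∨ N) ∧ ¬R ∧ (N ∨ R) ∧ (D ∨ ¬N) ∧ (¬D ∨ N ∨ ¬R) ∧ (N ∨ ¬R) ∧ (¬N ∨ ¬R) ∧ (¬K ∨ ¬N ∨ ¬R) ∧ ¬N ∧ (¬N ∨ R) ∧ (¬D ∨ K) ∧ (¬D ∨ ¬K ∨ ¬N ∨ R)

Unsatisfiable — no assignment works.

Case R = True:
  Clause (¬R) is falsified — contradiction.
Case R = False:
  (N ∨ R) forces N = True.
  Clause (¬N) is falsified — contradiction.
Both cases fail, so the formula is unsatisfiable.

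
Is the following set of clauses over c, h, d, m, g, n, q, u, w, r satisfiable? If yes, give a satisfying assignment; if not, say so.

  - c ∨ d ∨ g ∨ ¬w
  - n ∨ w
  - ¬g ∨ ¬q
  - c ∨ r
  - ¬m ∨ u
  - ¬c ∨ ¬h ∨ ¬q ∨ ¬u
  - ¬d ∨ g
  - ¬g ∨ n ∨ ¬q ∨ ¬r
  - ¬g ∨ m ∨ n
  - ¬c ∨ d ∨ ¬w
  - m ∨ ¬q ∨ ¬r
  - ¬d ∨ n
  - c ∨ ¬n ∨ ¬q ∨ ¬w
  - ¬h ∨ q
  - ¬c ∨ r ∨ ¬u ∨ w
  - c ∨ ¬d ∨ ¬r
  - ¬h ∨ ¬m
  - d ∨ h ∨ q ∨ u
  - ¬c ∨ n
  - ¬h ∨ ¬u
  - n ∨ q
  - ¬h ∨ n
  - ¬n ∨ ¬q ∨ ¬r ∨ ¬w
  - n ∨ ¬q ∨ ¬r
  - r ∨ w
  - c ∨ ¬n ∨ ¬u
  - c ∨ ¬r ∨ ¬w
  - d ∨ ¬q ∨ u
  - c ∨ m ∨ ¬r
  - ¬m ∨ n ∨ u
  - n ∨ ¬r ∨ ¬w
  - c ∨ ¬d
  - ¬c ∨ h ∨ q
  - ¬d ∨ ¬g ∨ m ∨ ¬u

Set c = True.
  then (¬c ∨ n) forces n = True.
Set h = False.
  then (¬c ∨ h ∨ q) forces q = True.
  then (¬g ∨ ¬q) forces g = False.
  then (¬d ∨ g) forces d = False.
  then (¬c ∨ d ∨ ¬w) forces w = False.
  then (r ∨ w) forces r = True.
  then (d ∨ ¬q ∨ u) forces u = True.
  then (m ∨ ¬q ∨ ¬r) forces m = True.
All clauses satisfied.

c=T; h=F; d=F; m=T; g=F; n=T; q=T; u=T; w=F; r=T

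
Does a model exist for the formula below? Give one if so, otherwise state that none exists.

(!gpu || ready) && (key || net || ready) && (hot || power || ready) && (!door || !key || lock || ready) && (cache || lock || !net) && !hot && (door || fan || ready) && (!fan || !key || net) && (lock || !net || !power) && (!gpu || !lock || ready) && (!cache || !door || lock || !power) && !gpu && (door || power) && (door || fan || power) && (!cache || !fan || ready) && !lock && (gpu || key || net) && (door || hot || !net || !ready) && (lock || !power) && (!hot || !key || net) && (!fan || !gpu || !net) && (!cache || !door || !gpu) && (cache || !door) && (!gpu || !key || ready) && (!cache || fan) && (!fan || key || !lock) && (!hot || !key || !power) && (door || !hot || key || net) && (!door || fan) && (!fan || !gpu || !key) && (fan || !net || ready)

ready = True; gpu = False; key = False; power = False; fan = True; lock = False; hot = False; net = True; door = True; cache = True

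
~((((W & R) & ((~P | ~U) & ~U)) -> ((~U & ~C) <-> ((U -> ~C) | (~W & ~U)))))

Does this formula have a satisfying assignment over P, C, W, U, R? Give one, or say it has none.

P: False, C: True, W: True, U: False, R: True

  ~((((W & R) & ((~P | ~U) & ~U)) -> ((~U & ~C) <-> ((U -> ~C) | (~W & ~U))))) = True
    ((W & R) & ((~P | ~U) & ~U)) -> ((~U & ~C) <-> ((U -> ~C) | (~W & ~U))) = False
      (W & R) & ((~P | ~U) & ~U) = True
        W & R = True
        (~P | ~U) & ~U = True
          ~P | ~U = True
            ~P = True
            ~U = True
          ~U = True
      (~U & ~C) <-> ((U -> ~C) | (~W & ~U)) = False
        ~U & ~C = False
          ~U = True
          ~C = False
        (U -> ~C) | (~W & ~U) = True
          U -> ~C = True
            ~C = False
          ~W & ~U = False
            ~W = False
            ~U = True
The formula evaluates to True.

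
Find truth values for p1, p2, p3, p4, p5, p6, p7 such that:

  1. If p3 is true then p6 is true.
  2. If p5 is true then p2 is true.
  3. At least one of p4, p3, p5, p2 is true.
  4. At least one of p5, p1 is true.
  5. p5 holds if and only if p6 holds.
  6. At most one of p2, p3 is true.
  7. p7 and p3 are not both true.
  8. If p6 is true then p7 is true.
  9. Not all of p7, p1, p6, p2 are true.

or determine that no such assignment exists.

p1: True; p2: False; p3: False; p4: True; p5: False; p6: False; p7: False

  (1) p3=F ⇒ p6: vacuous ✓
  (2) p5=F ⇒ p2: vacuous ✓
  (3) {p4, p3, p5, p2}: 1 true — at least one ✓
  (4) {p5, p1}: 1 true — at least one ✓
  (5) p5=F, p6=F — same ✓
  (6) {p2, p3}: 0 true — at most one ✓
  (7) p7=F, p3=F — not both ✓
  (8) p6=F ⇒ p7: vacuous ✓
  (9) {p7, p1, p6, p2}: 1/4 true — not all ✓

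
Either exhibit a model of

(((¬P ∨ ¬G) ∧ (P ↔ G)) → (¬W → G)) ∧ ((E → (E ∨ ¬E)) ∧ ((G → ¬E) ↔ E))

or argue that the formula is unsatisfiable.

E = True; G = False; W = True; P = True

  ((¬P ∨ ¬G) ∧ (P ↔ G)) → (¬W → G) = True
    (¬P ∨ ¬G) ∧ (P ↔ G) = False
      ¬P ∨ ¬G = True
        ¬P = False
        ¬G = True
      P ↔ G = False
    ¬W → G = True
      ¬W = False
  (E → (E ∨ ¬E)) ∧ ((G → ¬E) ↔ E) = True
    E → (E ∨ ¬E) = True
      E ∨ ¬E = True
        ¬E = False
    (G → ¬E) ↔ E = True
      G → ¬E = True
        ¬E = False
Both conjuncts True, so the formula holds.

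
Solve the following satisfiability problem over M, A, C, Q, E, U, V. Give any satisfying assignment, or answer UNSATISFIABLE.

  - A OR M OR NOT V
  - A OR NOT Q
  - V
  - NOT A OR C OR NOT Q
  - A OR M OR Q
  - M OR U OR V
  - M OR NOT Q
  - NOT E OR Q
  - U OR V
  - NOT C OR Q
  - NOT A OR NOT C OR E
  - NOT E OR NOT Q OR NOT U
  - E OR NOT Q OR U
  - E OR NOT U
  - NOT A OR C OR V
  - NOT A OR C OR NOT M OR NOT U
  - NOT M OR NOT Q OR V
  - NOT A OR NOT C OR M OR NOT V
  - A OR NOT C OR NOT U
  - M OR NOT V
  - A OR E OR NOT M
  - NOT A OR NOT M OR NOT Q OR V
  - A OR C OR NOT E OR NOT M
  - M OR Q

M = True; A = True; C = False; Q = False; E = False; U = False; V = True

Unit clause (V) forces V = True.
In (M OR NOT V) only M is left, so M = True.
Try A = False:
  (A OR NOT Q) forces Q = False.
  (NOT E OR Q) forces E = False.
  clause (A OR E OR NOT M) is falsified — backtrack.
So A = True.
Set C = False.
  then (NOT A OR C OR NOT Q) forces Q = False.
  then (NOT E OR Q) forces E = False.
  then (E OR NOT U) forces U = False.
All clauses satisfied.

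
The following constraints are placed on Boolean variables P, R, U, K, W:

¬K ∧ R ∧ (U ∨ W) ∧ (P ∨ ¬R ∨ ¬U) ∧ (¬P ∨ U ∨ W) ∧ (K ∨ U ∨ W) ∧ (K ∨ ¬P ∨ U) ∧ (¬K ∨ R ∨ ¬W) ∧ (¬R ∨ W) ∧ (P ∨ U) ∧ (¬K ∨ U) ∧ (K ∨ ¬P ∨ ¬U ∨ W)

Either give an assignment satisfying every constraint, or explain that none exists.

P = True; R = True; U = True; K = False; W = True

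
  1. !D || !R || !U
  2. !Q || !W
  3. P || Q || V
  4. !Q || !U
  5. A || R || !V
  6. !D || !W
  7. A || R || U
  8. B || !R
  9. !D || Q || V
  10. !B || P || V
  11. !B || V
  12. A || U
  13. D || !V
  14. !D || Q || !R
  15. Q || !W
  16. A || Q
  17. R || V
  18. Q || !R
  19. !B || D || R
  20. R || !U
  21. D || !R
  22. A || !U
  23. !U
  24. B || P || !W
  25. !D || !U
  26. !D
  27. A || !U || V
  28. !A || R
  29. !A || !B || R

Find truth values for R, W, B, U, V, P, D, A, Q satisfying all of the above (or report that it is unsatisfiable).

Case V = True:
  (D || !V) forces D = True.
  Clause (!D) is falsified — contradiction.
Case V = False:
  (!B || V) forces B = False.
  (B || !R) forces R = False.
  Clause (R || V) is falsified — contradiction.
Both cases fail, so the formula is unsatisfiable.

UNSATISFIABLE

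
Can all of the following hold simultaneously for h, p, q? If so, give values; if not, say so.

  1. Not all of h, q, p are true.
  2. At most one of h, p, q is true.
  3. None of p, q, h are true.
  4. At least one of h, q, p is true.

No satisfying assignment exists.

Case h = True:
  Constraint (3) is violated (h=T) — contradiction.
Case h = False:
  (3) forces p = False.
  (3) forces q = False.
  Constraint (4) is violated (h=F, q=F, p=F) — contradiction.
Both cases fail — unsatisfiable.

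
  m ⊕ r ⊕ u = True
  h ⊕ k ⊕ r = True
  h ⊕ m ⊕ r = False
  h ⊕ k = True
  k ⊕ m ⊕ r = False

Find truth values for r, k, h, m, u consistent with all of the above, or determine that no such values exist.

Adding constraints 3, 4, 5 mod 2: every variable appears an even number of times on the left, so the left side is 0.
But the right sides sum to 1 (mod 2). 0 ≠ 1 — the system is inconsistent.

UNSATISFIABLE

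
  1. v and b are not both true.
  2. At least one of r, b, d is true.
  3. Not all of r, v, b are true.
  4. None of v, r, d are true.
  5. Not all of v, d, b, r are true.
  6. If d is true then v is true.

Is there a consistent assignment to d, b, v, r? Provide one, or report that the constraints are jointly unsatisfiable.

d: False; b: True; v: False; r: False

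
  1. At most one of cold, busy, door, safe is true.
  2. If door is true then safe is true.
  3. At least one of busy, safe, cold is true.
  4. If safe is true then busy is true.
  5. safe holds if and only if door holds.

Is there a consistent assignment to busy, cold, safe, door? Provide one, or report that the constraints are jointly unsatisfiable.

busy: True, cold: False, safe: False, door: False

  (1) {cold, busy, door, safe}: 1 true — at most one ✓
  (2) door=F ⇒ safe: vacuous ✓
  (3) {busy, safe, cold}: 1 true — at least one ✓
  (4) safe=F ⇒ busy: vacuous ✓
  (5) safe=F, door=F — same ✓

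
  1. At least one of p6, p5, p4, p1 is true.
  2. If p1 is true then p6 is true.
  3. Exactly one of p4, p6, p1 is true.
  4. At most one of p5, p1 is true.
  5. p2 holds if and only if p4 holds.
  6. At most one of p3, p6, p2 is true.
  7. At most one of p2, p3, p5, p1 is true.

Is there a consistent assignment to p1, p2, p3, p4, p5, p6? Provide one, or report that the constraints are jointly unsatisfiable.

p1=F; p2=F; p3=F; p4=F; p5=T; p6=T

  (1) {p6, p5, p4, p1}: 2 true — at least one ✓
  (2) p1=F ⇒ p6: vacuous ✓
  (3) {p4, p6, p1}: 1 true — exactly one ✓
  (4) {p5, p1}: 1 true — at most one ✓
  (5) p2=F, p4=F — same ✓
  (6) {p3, p6, p2}: 1 true — at most one ✓
  (7) {p2, p3, p5, p1}: 1 true — at most one ✓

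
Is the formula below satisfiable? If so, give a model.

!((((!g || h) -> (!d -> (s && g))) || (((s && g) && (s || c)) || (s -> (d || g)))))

h = True; d = False; c = True; s = True; g = False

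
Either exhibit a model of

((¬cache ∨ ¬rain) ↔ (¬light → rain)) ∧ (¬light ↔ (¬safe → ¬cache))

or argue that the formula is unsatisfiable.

safe=F; light=F; cache=F; rain=T

  (¬cache ∨ ¬rain) ↔ (¬light → rain) = True
    ¬cache ∨ ¬rain = True
      ¬cache = True
      ¬rain = False
    ¬light → rain = True
      ¬light = True
  ¬light ↔ (¬safe → ¬cache) = True
    ¬light = True
    ¬safe → ¬cache = True
      ¬safe = True
      ¬cache = True
Both conjuncts True, so the formula holds.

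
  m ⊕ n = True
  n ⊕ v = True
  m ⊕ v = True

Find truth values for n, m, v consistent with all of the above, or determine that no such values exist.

UNSATISFIABLE

Adding constraints 1, 2, 3 mod 2: every variable appears an even number of times on the left, so the left side is 0.
But the right sides sum to 1 (mod 2). 0 ≠ 1 — the system is inconsistent.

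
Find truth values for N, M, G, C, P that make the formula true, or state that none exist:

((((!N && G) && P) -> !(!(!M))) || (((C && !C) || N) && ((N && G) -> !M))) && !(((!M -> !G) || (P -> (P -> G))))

No satisfying assignment exists.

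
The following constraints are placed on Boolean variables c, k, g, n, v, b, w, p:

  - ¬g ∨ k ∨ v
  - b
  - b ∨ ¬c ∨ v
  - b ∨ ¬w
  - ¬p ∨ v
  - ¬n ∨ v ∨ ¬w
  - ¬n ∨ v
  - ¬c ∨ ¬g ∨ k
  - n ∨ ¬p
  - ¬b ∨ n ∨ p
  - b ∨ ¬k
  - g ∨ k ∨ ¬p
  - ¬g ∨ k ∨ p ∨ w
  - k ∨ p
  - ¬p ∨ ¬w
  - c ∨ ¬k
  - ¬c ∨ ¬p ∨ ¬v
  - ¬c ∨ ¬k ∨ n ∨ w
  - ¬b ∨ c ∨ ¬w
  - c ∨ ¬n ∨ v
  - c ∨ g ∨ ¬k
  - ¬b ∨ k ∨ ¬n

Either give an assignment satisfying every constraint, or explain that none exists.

Unit clause (b) forces b = True.
Try c = False:
  (c ∨ ¬k) forces k = False.
  (k ∨ p) forces p = True.
  (¬p ∨ v) forces v = True.
  (n ∨ ¬p) forces n = True.
  clause (¬b ∨ k ∨ ¬n) is falsified — backtrack.
So c = True.
Set k = True.
Set g = False.
Set n = True.
  then (¬n ∨ v) forces v = True.
  then (¬c ∨ ¬p ∨ ¬v) forces p = False.
Set w = False.
All clauses satisfied.

c = True, k = True, g = False, n = True, v = True, b = True, w = False, p = False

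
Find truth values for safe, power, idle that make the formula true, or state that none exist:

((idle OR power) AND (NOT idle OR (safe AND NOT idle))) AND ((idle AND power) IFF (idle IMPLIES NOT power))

Unsatisfiable — no assignment works.

The conjunct (idle AND power) IFF (idle IMPLIES NOT power) is unsatisfiable on its own:
  power=F, idle=F: evaluates to False.
  power=F, idle=T: evaluates to False.
  power=T, idle=F: evaluates to False.
  power=T, idle=T: evaluates to False.
So the whole conjunction is unsatisfiable.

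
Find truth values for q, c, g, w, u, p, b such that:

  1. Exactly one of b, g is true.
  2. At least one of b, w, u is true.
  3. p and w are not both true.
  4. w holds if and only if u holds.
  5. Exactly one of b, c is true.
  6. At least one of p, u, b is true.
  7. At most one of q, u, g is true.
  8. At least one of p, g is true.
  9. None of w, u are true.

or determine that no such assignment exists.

q: False; c: False; g: False; w: False; u: False; p: True; b: True

  (1) {b, g}: 1 true — exactly one ✓
  (2) {b, w, u}: 1 true — at least one ✓
  (3) p=T, w=F — not both ✓
  (4) w=F, u=F — same ✓
  (5) {b, c}: 1 true — exactly one ✓
  (6) {p, u, b}: 2 true — at least one ✓
  (7) {q, u, g}: 0 true — at most one ✓
  (8) {p, g}: 1 true — at least one ✓
  (9) {w, u}: 0 true — none ✓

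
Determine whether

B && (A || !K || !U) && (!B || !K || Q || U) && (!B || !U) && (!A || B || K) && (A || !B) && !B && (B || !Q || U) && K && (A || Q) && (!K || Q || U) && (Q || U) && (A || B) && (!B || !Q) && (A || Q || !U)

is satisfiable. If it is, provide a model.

Unsatisfiable

Case B = True:
  Clause (!B) is falsified — contradiction.
Case B = False:
  Clause (B) is falsified — contradiction.
Both cases fail, so the formula is unsatisfiable.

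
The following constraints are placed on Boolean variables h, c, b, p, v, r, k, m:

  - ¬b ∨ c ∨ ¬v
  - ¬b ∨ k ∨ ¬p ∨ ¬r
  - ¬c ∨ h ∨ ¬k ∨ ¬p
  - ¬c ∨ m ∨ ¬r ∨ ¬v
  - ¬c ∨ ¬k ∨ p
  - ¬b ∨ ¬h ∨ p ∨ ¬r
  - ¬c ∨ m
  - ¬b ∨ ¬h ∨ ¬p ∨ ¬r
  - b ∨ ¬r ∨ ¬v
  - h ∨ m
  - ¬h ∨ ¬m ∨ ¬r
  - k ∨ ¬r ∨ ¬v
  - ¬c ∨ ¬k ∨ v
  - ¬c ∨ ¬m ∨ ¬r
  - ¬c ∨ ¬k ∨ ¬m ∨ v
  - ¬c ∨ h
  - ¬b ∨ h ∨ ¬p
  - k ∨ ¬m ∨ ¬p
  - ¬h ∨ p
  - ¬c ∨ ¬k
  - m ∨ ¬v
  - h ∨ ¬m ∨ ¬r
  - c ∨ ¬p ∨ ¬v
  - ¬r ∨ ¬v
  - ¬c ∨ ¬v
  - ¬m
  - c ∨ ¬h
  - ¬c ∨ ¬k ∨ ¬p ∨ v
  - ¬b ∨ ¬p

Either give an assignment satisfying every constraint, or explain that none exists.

UNSATISFIABLE

Case m = True:
  Clause (¬m) is falsified — contradiction.
Case m = False:
  (¬c ∨ m) forces c = False.
  (h ∨ m) forces h = True.
  Clause (c ∨ ¬h) is falsified — contradiction.
Both cases fail, so the formula is unsatisfiable.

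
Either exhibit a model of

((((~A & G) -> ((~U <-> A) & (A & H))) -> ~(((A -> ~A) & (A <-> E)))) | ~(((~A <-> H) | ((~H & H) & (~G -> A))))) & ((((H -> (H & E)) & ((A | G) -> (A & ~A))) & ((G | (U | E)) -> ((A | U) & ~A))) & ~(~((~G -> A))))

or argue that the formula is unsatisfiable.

No satisfying assignment exists.

Case A = True: the conjunct (A | G) -> (A & ~A) becomes (True | G) -> (True & False) = False.
Case A = False: the formula simplifies to ((~G -> ~(~E)) | ~((H | ((~H & H) & G)))) & ((((H -> (H & E)) & ~G) & ((G | (U | E)) -> U)) & ~(~G)).
  G = True: the conjunct ~G is False.
  G = False: the conjunct ~(~G) becomes ~(~False) = False.
Both cases fail — unsatisfiable.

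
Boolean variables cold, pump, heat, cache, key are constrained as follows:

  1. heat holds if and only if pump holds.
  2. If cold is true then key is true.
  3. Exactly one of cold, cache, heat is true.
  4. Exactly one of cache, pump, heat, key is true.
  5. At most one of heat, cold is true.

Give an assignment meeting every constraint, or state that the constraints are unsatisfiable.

cold = False, pump = False, heat = False, cache = True, key = False

  (1) heat=F, pump=F — same ✓
  (2) cold=F ⇒ key: vacuous ✓
  (3) {cold, cache, heat}: 1 true — exactly one ✓
  (4) {cache, pump, heat, key}: 1 true — exactly one ✓
  (5) {heat, cold}: 0 true — at most one ✓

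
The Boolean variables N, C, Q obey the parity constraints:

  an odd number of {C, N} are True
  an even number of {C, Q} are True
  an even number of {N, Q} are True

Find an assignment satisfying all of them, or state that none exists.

UNSATISFIABLE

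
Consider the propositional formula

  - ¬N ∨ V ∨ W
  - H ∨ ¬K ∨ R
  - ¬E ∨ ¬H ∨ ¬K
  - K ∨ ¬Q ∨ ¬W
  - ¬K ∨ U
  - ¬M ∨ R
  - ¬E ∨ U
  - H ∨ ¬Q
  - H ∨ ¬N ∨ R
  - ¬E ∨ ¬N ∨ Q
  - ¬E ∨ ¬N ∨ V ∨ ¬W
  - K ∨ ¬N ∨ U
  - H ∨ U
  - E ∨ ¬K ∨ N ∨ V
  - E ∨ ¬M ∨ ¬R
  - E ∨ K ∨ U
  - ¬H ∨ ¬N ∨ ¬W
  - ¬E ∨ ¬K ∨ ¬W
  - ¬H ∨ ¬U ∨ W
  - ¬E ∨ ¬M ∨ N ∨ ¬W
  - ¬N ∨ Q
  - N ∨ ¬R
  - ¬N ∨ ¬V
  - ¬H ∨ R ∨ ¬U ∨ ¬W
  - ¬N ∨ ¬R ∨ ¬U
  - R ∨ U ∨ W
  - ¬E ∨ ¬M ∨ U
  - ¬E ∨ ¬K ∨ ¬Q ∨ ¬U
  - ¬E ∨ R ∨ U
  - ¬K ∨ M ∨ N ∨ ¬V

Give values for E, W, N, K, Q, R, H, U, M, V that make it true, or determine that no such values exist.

Set E = True.
  then (¬E ∨ U) forces U = True.
Set W = False.
  then (¬H ∨ ¬U ∨ W) forces H = False.
  then (H ∨ ¬Q) forces Q = False.
  then (¬E ∨ ¬N ∨ Q) forces N = False.
  then (N ∨ ¬R) forces R = False.
  then (H ∨ ¬K ∨ R) forces K = False.
  then (¬M ∨ R) forces M = False.
Set V = False.
All clauses satisfied.

E = True, W = False, N = False, K = False, Q = False, R = False, H = False, U = True, M = False, V = False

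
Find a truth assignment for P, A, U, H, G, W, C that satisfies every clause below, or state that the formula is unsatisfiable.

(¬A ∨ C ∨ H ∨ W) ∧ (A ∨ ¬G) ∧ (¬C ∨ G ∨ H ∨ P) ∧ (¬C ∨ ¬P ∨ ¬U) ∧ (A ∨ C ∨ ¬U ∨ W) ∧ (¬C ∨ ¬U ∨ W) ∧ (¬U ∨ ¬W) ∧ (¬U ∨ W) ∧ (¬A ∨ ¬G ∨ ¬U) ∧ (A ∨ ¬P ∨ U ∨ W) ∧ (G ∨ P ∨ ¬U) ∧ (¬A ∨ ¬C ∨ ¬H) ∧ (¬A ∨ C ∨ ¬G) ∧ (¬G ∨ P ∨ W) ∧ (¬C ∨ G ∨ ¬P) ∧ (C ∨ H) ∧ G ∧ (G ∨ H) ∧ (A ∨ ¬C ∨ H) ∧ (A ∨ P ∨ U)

P = True, A = True, U = False, H = False, G = True, W = False, C = True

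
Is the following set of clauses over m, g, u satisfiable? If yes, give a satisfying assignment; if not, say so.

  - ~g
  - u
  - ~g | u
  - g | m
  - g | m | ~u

m = True, g = False, u = True

Unit clause (~g) forces g = False.
Unit clause (u) forces u = True.
In (g | m) only m is left, so m = True.
Check each clause:
  (~g): ~g holds.
  (u): u holds.
  (~g | u): ~g holds.
  (g | m): m holds.
  (g | m | ~u): m holds.
All clauses satisfied.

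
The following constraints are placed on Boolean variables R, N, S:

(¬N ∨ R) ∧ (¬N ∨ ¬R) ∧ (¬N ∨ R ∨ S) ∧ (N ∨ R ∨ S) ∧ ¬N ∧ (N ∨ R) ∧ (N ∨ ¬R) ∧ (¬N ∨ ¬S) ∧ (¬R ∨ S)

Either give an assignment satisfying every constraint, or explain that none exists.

Case N = True:
  Clause (¬N) is falsified — contradiction.
Case N = False:
  (N ∨ R) forces R = True.
  Clause (N ∨ ¬R) is falsified — contradiction.
Both cases fail, so the formula is unsatisfiable.

No satisfying assignment exists.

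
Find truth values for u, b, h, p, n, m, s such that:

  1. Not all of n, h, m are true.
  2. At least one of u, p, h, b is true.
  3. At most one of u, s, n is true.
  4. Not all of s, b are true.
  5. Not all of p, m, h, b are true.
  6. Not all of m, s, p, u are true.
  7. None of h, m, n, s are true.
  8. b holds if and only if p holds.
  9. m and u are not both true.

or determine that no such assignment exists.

u: False; b: True; h: False; p: True; n: False; m: False; s: False

  (1) {n, h, m}: 0/3 true — not all ✓
  (2) {u, p, h, b}: 2 true — at least one ✓
  (3) {u, s, n}: 0 true — at most one ✓
  (4) {s, b}: 1/2 true — not all ✓
  (5) {p, m, h, b}: 2/4 true — not all ✓
  (6) {m, s, p, u}: 1/4 true — not all ✓
  (7) {h, m, n, s}: 0 true — none ✓
  (8) b=T, p=T — same ✓
  (9) m=F, u=F — not both ✓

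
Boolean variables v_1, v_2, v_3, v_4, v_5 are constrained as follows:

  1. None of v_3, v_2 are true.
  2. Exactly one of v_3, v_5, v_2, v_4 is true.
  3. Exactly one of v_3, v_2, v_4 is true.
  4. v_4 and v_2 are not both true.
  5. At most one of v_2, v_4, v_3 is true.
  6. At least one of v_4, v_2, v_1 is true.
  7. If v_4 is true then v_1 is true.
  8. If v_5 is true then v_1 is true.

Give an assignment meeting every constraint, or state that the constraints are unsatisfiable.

v_1=T, v_2=F, v_3=F, v_4=T, v_5=F

  (1) {v_3, v_2}: 0 true — none ✓
  (2) {v_3, v_5, v_2, v_4}: 1 true — exactly one ✓
  (3) {v_3, v_2, v_4}: 1 true — exactly one ✓
  (4) v_4=T, v_2=F — not both ✓
  (5) {v_2, v_4, v_3}: 1 true — at most one ✓
  (6) {v_4, v_2, v_1}: 2 true — at least one ✓
  (7) v_4=T ⇒ v_1: T ✓
  (8) v_5=F ⇒ v_1: vacuous ✓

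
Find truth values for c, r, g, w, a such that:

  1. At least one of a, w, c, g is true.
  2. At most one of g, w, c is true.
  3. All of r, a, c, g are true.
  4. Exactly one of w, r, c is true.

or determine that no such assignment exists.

UNSATISFIABLE

Case c = True:
  (2) with c=T forces g = False.
  Constraint (3) is violated (g=F) — contradiction.
Case c = False:
  Constraint (3) is violated (c=F) — contradiction.
Both cases fail — unsatisfiable.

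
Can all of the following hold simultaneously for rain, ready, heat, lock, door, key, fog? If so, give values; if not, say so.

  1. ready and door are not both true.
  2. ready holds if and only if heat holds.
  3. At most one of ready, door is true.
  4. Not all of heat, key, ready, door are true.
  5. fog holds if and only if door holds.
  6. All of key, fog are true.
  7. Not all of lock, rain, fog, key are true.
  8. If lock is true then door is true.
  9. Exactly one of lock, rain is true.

rain = True; ready = False; heat = False; lock = False; door = True; key = True; fog = True

  (1) ready=F, door=T — not both ✓
  (2) ready=F, heat=F — same ✓
  (3) {ready, door}: 1 true — at most one ✓
  (4) {heat, key, ready, door}: 2/4 true — not all ✓
  (5) fog=T, door=T — same ✓
  (6) {key, fog}: all 2 true ✓
  (7) {lock, rain, fog, key}: 3/4 true — not all ✓
  (8) lock=F ⇒ door: vacuous ✓
  (9) {lock, rain}: 1 true — exactly one ✓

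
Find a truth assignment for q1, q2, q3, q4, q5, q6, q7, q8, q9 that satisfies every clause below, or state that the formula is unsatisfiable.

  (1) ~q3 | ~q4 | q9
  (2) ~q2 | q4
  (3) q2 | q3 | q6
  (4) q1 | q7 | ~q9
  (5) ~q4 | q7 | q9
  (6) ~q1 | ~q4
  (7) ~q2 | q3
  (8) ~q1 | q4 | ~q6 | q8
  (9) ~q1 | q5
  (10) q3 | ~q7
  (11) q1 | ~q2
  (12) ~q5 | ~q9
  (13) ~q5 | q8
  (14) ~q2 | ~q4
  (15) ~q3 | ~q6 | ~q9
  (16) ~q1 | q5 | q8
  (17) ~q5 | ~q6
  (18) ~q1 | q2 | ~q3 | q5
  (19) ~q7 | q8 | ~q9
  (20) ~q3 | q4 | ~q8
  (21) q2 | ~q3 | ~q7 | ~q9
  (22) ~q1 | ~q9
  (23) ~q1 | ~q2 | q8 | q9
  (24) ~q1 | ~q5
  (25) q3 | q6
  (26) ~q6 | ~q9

q1=F, q2=F, q3=T, q4=F, q5=F, q6=T, q7=T, q8=F, q9=F

Set q1 = False.
  then (q1 | ~q2) forces q2 = False.
Set q3 = True.
Set q4 = False.
  then (~q3 | q4 | ~q8) forces q8 = False.
  then (~q5 | q8) forces q5 = False.
Set q6 = True.
  then (~q3 | ~q6 | ~q9) forces q9 = False.
Set q7 = True.
All clauses satisfied.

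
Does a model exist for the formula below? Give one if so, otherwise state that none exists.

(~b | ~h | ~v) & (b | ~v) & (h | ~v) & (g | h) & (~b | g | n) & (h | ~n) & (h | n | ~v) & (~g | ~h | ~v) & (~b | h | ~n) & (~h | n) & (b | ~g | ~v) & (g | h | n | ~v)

Set h = True.
  then (~h | n) forces n = True.
Set b = True.
  then (~b | ~h | ~v) forces v = False.
Set g = True.
All clauses satisfied.

h = True, n = True, b = True, g = True, v = False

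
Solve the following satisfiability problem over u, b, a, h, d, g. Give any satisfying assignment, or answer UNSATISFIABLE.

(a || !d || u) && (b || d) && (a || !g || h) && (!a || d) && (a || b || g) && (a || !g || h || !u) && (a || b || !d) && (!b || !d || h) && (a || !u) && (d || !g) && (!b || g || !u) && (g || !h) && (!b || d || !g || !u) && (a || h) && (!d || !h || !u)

Set u = True.
  then (a || !u) forces a = True.
  then (!a || d) forces d = True.
  then (!d || !h || !u) forces h = False.
  then (!b || !d || h) forces b = False.
Set g = True.
All clauses satisfied.

u: True; b: False; a: True; h: False; d: True; g: True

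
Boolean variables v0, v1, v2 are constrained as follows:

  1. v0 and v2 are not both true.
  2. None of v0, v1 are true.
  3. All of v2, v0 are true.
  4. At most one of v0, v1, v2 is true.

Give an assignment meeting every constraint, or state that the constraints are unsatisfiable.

UNSATISFIABLE

Case v0 = True:
  Constraint (2) is violated (v0=T) — contradiction.
Case v0 = False:
  Constraint (3) is violated (v0=F) — contradiction.
Both cases fail — unsatisfiable.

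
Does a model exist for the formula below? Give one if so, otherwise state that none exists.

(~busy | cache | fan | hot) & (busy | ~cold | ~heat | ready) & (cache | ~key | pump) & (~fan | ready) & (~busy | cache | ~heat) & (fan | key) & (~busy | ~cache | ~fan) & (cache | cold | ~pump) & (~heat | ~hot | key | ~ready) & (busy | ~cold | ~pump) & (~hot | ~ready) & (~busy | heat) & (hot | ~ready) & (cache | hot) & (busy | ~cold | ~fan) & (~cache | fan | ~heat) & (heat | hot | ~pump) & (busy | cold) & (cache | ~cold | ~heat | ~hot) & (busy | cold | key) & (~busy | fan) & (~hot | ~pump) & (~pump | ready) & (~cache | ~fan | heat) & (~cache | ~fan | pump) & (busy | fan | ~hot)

hot: False, cache: True, pump: False, ready: False, key: True, cold: True, busy: False, heat: False, fan: False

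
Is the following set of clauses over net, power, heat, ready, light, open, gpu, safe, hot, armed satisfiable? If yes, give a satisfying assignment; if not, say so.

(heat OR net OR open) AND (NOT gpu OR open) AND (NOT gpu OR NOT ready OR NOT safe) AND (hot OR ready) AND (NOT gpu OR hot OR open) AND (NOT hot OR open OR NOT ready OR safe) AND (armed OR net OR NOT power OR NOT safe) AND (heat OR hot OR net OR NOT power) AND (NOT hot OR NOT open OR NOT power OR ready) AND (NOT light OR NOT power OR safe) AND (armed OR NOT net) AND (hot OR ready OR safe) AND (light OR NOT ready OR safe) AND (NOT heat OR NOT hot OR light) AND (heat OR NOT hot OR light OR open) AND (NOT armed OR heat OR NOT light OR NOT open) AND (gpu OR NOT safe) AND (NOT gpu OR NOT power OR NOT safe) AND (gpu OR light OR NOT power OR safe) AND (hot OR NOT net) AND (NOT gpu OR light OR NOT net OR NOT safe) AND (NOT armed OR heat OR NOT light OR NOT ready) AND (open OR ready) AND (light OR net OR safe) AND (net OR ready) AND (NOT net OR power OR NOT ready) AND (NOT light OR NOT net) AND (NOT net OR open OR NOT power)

Set net = False.
  then (net OR ready) forces ready = True.
Set power = False.
Set heat = True.
Set light = True.
Set open = True.
Set gpu = False.
  then (gpu OR NOT safe) forces safe = False.
Set hot = True.
Set armed = False.
All clauses satisfied.

net: False; power: False; heat: True; ready: True; light: True; open: True; gpu: False; safe: False; hot: True; armed: False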